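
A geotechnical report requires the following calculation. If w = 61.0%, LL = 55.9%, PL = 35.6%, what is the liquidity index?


Result: 1.251

Derivation:
First compute the plasticity index:
PI = LL - PL = 55.9 - 35.6 = 20.3
Then compute the liquidity index:
LI = (w - PL) / PI
LI = (61.0 - 35.6) / 20.3
LI = 1.251


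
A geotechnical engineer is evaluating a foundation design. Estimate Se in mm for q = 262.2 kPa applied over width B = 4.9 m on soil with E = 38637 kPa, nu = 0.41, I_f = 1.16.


Result: 32.089 mm

Derivation:
Using Se = q * B * (1 - nu^2) * I_f / E
1 - nu^2 = 1 - 0.41^2 = 0.8319
Se = 262.2 * 4.9 * 0.8319 * 1.16 / 38637
Se = 0.032089 m
Convert to mm: Se = 0.032089 * 1000 = 32.089 mm


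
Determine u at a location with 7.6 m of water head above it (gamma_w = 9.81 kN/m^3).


Result: 74.56 kPa

Derivation:
Using u = gamma_w * h_w
u = 9.81 * 7.6
u = 74.56 kPa


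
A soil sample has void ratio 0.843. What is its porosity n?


Using the relation n = e / (1 + e)
n = 0.843 / (1 + 0.843)
n = 0.843 / 1.843
n = 0.4574


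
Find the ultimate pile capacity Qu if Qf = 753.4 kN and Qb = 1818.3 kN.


Using Qu = Qf + Qb
Qu = 753.4 + 1818.3
Qu = 2571.7 kN


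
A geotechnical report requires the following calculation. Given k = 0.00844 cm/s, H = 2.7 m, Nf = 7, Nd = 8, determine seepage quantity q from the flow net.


Result: 0.0001994 m^3/s per m

Derivation:
Convert k to m/s for unit consistency with H:
k = 0.00844 cm/s = 0.00844 / 100 m/s = 8.44e-05 m/s
Using q = k * H * Nf / Nd
Nf / Nd = 7 / 8 = 0.875
q = 8.44e-05 * 2.7 * 0.875
q = 0.0001994 m^3/s per m


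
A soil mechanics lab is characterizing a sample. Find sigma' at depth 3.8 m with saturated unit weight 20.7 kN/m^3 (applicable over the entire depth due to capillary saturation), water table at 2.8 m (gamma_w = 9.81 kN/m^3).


Total stress = gamma_sat * depth
sigma = 20.7 * 3.8 = 78.66 kPa
Pore water pressure u = gamma_w * (depth - d_wt)
u = 9.81 * (3.8 - 2.8) = 9.81 kPa
Effective stress = sigma - u
sigma' = 78.66 - 9.81 = 68.85 kPa


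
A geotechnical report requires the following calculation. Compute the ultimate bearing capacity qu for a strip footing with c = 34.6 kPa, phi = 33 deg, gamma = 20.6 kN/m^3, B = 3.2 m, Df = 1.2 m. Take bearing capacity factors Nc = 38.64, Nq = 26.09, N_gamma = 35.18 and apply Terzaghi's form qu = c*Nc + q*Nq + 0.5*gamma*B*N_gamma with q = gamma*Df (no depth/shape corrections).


Result: 3141.42 kPa

Derivation:
Compute qu = c*Nc + gamma*Df*Nq + 0.5*gamma*B*N_gamma
Term 1: 34.6 * 38.64 = 1336.944
Term 2: 20.6 * 1.2 * 26.09 = 644.9448
Term 3: 0.5 * 20.6 * 3.2 * 35.18 = 1159.5328
qu = 1336.944 + 644.9448 + 1159.5328
qu = 3141.42 kPa


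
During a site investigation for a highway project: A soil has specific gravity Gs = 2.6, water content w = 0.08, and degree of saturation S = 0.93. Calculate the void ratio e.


Using the relation e = Gs * w / S
e = 2.6 * 0.08 / 0.93
e = 0.2237


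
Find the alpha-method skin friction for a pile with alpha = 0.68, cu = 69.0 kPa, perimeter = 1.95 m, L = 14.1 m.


Result: 1290.07 kN

Derivation:
Using Qs = alpha * cu * perimeter * L
Qs = 0.68 * 69.0 * 1.95 * 14.1
Qs = 1290.07 kN


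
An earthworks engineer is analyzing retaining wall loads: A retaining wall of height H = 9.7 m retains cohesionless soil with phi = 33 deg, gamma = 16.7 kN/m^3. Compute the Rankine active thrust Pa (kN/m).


Result: 231.61 kN/m

Derivation:
Compute active earth pressure coefficient:
Ka = tan^2(45 - phi/2) = tan^2(28.5) = 0.294801
Compute active force:
Pa = 0.5 * Ka * gamma * H^2
Pa = 0.5 * 0.294801 * 16.7 * 9.7^2
Pa = 231.61 kN/m


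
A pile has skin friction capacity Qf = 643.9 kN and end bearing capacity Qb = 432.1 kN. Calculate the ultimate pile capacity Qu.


Result: 1076.0 kN

Derivation:
Using Qu = Qf + Qb
Qu = 643.9 + 432.1
Qu = 1076.0 kN


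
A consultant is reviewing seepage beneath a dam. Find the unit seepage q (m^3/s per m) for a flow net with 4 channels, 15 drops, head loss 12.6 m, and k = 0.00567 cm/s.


Result: 0.0001905 m^3/s per m

Derivation:
Convert k to m/s for unit consistency with H:
k = 0.00567 cm/s = 0.00567 / 100 m/s = 5.67e-05 m/s
Using q = k * H * Nf / Nd
Nf / Nd = 4 / 15 = 0.2667
q = 5.67e-05 * 12.6 * 0.2667
q = 0.0001905 m^3/s per m


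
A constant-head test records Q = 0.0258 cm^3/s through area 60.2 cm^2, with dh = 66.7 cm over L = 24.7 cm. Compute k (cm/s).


Result: 0.000159 cm/s

Derivation:
Compute hydraulic gradient:
i = dh / L = 66.7 / 24.7 = 2.7004
Then apply Darcy's law:
k = Q / (A * i)
k = 0.0258 / (60.2 * 2.7004)
k = 0.0258 / 162.564
k = 0.000159 cm/s


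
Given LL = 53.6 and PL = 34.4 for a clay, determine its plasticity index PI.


Result: 19.2

Derivation:
Using PI = LL - PL
PI = 53.6 - 34.4
PI = 19.2


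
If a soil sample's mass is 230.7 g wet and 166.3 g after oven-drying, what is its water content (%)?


Using w = (m_wet - m_dry) / m_dry * 100
m_wet - m_dry = 230.7 - 166.3 = 64.4 g
w = 64.4 / 166.3 * 100
w = 38.73 %


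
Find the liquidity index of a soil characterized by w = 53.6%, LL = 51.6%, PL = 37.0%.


Result: 1.137

Derivation:
First compute the plasticity index:
PI = LL - PL = 51.6 - 37.0 = 14.6
Then compute the liquidity index:
LI = (w - PL) / PI
LI = (53.6 - 37.0) / 14.6
LI = 1.137


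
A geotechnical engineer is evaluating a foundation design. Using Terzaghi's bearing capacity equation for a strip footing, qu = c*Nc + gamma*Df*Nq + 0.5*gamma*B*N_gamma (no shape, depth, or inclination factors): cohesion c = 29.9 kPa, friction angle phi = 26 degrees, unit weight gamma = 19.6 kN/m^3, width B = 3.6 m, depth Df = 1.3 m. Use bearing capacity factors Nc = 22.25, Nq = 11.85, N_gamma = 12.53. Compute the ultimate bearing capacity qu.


Compute qu = c*Nc + gamma*Df*Nq + 0.5*gamma*B*N_gamma
Term 1: 29.9 * 22.25 = 665.275
Term 2: 19.6 * 1.3 * 11.85 = 301.938
Term 3: 0.5 * 19.6 * 3.6 * 12.53 = 442.0584
qu = 665.275 + 301.938 + 442.0584
qu = 1409.27 kPa


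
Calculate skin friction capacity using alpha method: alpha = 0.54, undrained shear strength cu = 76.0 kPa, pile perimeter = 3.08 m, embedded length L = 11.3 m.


Using Qs = alpha * cu * perimeter * L
Qs = 0.54 * 76.0 * 3.08 * 11.3
Qs = 1428.36 kN


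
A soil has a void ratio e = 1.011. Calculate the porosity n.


Using the relation n = e / (1 + e)
n = 1.011 / (1 + 1.011)
n = 1.011 / 2.011
n = 0.5027


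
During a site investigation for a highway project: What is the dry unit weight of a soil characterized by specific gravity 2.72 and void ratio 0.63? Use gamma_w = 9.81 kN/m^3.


Using gamma_d = Gs * gamma_w / (1 + e)
gamma_d = 2.72 * 9.81 / (1 + 0.63)
gamma_d = 2.72 * 9.81 / 1.63
gamma_d = 16.37 kN/m^3


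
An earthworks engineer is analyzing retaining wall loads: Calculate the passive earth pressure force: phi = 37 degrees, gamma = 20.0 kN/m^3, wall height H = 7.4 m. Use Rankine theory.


Compute passive earth pressure coefficient:
Kp = tan^2(45 + phi/2) = tan^2(63.5) = 4.022791
Compute passive force:
Pp = 0.5 * Kp * gamma * H^2
Pp = 0.5 * 4.022791 * 20.0 * 7.4^2
Pp = 2202.88 kN/m


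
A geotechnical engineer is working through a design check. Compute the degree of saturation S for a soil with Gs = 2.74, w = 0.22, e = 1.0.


Using S = Gs * w / e
S = 2.74 * 0.22 / 1.0
S = 0.6028


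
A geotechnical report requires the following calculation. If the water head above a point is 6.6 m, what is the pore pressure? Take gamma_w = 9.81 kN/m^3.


Using u = gamma_w * h_w
u = 9.81 * 6.6
u = 64.75 kPa


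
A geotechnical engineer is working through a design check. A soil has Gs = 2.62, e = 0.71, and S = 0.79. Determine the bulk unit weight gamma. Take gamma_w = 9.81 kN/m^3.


Using gamma = gamma_w * (Gs + S*e) / (1 + e)
Numerator: Gs + S*e = 2.62 + 0.79*0.71 = 3.1809
Denominator: 1 + e = 1 + 0.71 = 1.71
gamma = 9.81 * 3.1809 / 1.71
gamma = 18.248 kN/m^3


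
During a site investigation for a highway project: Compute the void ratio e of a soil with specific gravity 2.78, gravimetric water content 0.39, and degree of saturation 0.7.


Using the relation e = Gs * w / S
e = 2.78 * 0.39 / 0.7
e = 1.5489


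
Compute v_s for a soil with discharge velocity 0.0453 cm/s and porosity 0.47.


Using v_s = v_d / n
v_s = 0.0453 / 0.47
v_s = 0.09638 cm/s


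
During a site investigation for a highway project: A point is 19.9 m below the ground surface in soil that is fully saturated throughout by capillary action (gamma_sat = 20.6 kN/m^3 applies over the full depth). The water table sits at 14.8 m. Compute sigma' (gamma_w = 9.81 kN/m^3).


Total stress = gamma_sat * depth
sigma = 20.6 * 19.9 = 409.94 kPa
Pore water pressure u = gamma_w * (depth - d_wt)
u = 9.81 * (19.9 - 14.8) = 50.031 kPa
Effective stress = sigma - u
sigma' = 409.94 - 50.031 = 359.91 kPa


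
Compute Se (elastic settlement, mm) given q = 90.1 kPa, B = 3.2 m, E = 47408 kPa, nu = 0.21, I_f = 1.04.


Result: 6.046 mm

Derivation:
Using Se = q * B * (1 - nu^2) * I_f / E
1 - nu^2 = 1 - 0.21^2 = 0.9559
Se = 90.1 * 3.2 * 0.9559 * 1.04 / 47408
Se = 0.006046 m
Convert to mm: Se = 0.006046 * 1000 = 6.046 mm


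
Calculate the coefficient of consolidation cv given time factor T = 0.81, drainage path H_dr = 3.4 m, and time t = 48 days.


Using cv = T * H_dr^2 / t
H_dr^2 = 3.4^2 = 11.56
cv = 0.81 * 11.56 / 48
cv = 0.19508 m^2/day


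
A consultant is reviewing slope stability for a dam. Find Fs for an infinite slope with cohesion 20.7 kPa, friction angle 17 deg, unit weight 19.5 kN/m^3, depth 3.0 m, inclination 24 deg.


Using Fs = c / (gamma*H*sin(beta)*cos(beta)) + tan(phi)/tan(beta)
Cohesion contribution = 20.7 / (19.5*3.0*sin(24)*cos(24))
Cohesion contribution = 0.952294
Friction contribution = tan(17)/tan(24) = 0.686682
Fs = 0.952294 + 0.686682
Fs = 1.639


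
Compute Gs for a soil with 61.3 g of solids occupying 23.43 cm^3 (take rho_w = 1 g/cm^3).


Using Gs = m_s / (V_s * rho_w)
Since rho_w = 1 g/cm^3:
Gs = 61.3 / 23.43
Gs = 2.616


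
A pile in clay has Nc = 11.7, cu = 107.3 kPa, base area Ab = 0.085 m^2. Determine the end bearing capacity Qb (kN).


Using Qb = Nc * cu * Ab
Qb = 11.7 * 107.3 * 0.085
Qb = 106.71 kN


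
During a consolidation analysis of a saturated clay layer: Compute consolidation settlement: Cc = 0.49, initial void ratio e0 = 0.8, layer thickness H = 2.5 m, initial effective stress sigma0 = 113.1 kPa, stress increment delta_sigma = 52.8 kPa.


Using Sc = Cc * H / (1 + e0) * log10((sigma0 + delta_sigma) / sigma0)
Stress ratio = (113.1 + 52.8) / 113.1 = 1.46684
log10(1.46684) = 0.166384
Cc * H / (1 + e0) = 0.49 * 2.5 / (1 + 0.8) = 0.680556
Sc = 0.680556 * 0.166384
Sc = 0.1132 m


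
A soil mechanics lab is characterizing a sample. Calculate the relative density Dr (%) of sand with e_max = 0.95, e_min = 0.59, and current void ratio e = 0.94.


Result: 2.78 %

Derivation:
Using Dr = (e_max - e) / (e_max - e_min) * 100
e_max - e = 0.95 - 0.94 = 0.01
e_max - e_min = 0.95 - 0.59 = 0.36
Dr = 0.01 / 0.36 * 100
Dr = 2.78 %


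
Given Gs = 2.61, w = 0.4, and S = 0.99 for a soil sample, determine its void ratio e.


Using the relation e = Gs * w / S
e = 2.61 * 0.4 / 0.99
e = 1.0545


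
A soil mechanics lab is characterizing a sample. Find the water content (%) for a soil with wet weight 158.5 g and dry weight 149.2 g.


Using w = (m_wet - m_dry) / m_dry * 100
m_wet - m_dry = 158.5 - 149.2 = 9.3 g
w = 9.3 / 149.2 * 100
w = 6.23 %


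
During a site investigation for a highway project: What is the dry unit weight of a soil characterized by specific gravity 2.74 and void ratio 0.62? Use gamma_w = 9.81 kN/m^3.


Using gamma_d = Gs * gamma_w / (1 + e)
gamma_d = 2.74 * 9.81 / (1 + 0.62)
gamma_d = 2.74 * 9.81 / 1.62
gamma_d = 16.592 kN/m^3


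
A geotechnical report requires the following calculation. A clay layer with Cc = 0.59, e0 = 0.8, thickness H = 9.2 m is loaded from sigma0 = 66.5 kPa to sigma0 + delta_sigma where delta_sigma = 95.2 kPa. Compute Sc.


Using Sc = Cc * H / (1 + e0) * log10((sigma0 + delta_sigma) / sigma0)
Stress ratio = (66.5 + 95.2) / 66.5 = 2.43158
log10(2.43158) = 0.385888
Cc * H / (1 + e0) = 0.59 * 9.2 / (1 + 0.8) = 3.01556
Sc = 3.01556 * 0.385888
Sc = 1.1637 m


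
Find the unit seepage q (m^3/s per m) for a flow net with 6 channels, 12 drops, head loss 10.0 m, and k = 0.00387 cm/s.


Result: 0.0001935 m^3/s per m

Derivation:
Convert k to m/s for unit consistency with H:
k = 0.00387 cm/s = 0.00387 / 100 m/s = 3.87e-05 m/s
Using q = k * H * Nf / Nd
Nf / Nd = 6 / 12 = 0.5
q = 3.87e-05 * 10.0 * 0.5
q = 0.0001935 m^3/s per m


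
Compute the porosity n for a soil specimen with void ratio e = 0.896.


Using the relation n = e / (1 + e)
n = 0.896 / (1 + 0.896)
n = 0.896 / 1.896
n = 0.4726


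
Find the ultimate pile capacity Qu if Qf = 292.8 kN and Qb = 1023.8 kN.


Using Qu = Qf + Qb
Qu = 292.8 + 1023.8
Qu = 1316.6 kN


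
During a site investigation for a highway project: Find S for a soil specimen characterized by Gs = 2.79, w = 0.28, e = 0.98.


Using S = Gs * w / e
S = 2.79 * 0.28 / 0.98
S = 0.7971


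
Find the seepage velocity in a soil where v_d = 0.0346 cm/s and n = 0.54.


Result: 0.06407 cm/s

Derivation:
Using v_s = v_d / n
v_s = 0.0346 / 0.54
v_s = 0.06407 cm/s


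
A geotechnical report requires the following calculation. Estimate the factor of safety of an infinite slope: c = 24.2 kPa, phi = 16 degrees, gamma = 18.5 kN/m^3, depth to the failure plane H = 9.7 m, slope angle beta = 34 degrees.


Result: 0.716

Derivation:
Using Fs = c / (gamma*H*sin(beta)*cos(beta)) + tan(phi)/tan(beta)
Cohesion contribution = 24.2 / (18.5*9.7*sin(34)*cos(34))
Cohesion contribution = 0.290895
Friction contribution = tan(16)/tan(34) = 0.425118
Fs = 0.290895 + 0.425118
Fs = 0.716


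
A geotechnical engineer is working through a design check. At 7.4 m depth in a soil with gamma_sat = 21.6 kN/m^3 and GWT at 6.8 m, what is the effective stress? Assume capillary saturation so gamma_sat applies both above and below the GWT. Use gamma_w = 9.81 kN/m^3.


Total stress = gamma_sat * depth
sigma = 21.6 * 7.4 = 159.84 kPa
Pore water pressure u = gamma_w * (depth - d_wt)
u = 9.81 * (7.4 - 6.8) = 5.886 kPa
Effective stress = sigma - u
sigma' = 159.84 - 5.886 = 153.95 kPa


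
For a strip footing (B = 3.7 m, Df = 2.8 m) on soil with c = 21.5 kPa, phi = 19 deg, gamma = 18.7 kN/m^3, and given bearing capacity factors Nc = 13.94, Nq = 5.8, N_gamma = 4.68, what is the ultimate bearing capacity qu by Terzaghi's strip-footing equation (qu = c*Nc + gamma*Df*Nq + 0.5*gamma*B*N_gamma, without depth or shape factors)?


Compute qu = c*Nc + gamma*Df*Nq + 0.5*gamma*B*N_gamma
Term 1: 21.5 * 13.94 = 299.71
Term 2: 18.7 * 2.8 * 5.8 = 303.688
Term 3: 0.5 * 18.7 * 3.7 * 4.68 = 161.9046
qu = 299.71 + 303.688 + 161.9046
qu = 765.3 kPa


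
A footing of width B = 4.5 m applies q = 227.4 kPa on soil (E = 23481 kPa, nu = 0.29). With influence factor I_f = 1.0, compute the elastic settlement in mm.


Using Se = q * B * (1 - nu^2) * I_f / E
1 - nu^2 = 1 - 0.29^2 = 0.9159
Se = 227.4 * 4.5 * 0.9159 * 1.0 / 23481
Se = 0.039915 m
Convert to mm: Se = 0.039915 * 1000 = 39.915 mm


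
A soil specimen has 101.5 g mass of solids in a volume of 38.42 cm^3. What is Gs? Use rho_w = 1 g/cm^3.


Using Gs = m_s / (V_s * rho_w)
Since rho_w = 1 g/cm^3:
Gs = 101.5 / 38.42
Gs = 2.642


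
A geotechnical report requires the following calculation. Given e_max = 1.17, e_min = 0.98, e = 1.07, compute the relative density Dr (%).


Result: 52.63 %

Derivation:
Using Dr = (e_max - e) / (e_max - e_min) * 100
e_max - e = 1.17 - 1.07 = 0.1
e_max - e_min = 1.17 - 0.98 = 0.19
Dr = 0.1 / 0.19 * 100
Dr = 52.63 %


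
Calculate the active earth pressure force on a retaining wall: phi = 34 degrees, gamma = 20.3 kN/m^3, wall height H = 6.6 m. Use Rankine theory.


Result: 125.0 kN/m

Derivation:
Compute active earth pressure coefficient:
Ka = tan^2(45 - phi/2) = tan^2(28.0) = 0.282715
Compute active force:
Pa = 0.5 * Ka * gamma * H^2
Pa = 0.5 * 0.282715 * 20.3 * 6.6^2
Pa = 125.0 kN/m


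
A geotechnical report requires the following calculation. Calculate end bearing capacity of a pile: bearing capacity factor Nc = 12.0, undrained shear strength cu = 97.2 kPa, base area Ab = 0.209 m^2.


Using Qb = Nc * cu * Ab
Qb = 12.0 * 97.2 * 0.209
Qb = 243.78 kN


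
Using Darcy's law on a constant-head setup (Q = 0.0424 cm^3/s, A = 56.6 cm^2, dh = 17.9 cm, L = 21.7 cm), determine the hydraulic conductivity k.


Compute hydraulic gradient:
i = dh / L = 17.9 / 21.7 = 0.824885
Then apply Darcy's law:
k = Q / (A * i)
k = 0.0424 / (56.6 * 0.824885)
k = 0.0424 / 46.6885
k = 0.000908 cm/s


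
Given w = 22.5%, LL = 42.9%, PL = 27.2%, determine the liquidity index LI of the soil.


First compute the plasticity index:
PI = LL - PL = 42.9 - 27.2 = 15.7
Then compute the liquidity index:
LI = (w - PL) / PI
LI = (22.5 - 27.2) / 15.7
LI = -0.299


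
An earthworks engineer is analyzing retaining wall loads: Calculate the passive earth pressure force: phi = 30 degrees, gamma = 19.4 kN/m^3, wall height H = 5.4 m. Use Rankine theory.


Compute passive earth pressure coefficient:
Kp = tan^2(45 + phi/2) = tan^2(60.0) = 3
Compute passive force:
Pp = 0.5 * Kp * gamma * H^2
Pp = 0.5 * 3 * 19.4 * 5.4^2
Pp = 848.56 kN/m


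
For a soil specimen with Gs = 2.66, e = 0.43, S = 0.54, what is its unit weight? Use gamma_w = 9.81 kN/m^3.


Using gamma = gamma_w * (Gs + S*e) / (1 + e)
Numerator: Gs + S*e = 2.66 + 0.54*0.43 = 2.8922
Denominator: 1 + e = 1 + 0.43 = 1.43
gamma = 9.81 * 2.8922 / 1.43
gamma = 19.841 kN/m^3


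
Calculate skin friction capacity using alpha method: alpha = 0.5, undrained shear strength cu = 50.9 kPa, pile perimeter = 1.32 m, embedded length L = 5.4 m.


Using Qs = alpha * cu * perimeter * L
Qs = 0.5 * 50.9 * 1.32 * 5.4
Qs = 181.41 kN


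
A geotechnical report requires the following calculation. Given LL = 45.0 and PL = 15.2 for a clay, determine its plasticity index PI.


Using PI = LL - PL
PI = 45.0 - 15.2
PI = 29.8


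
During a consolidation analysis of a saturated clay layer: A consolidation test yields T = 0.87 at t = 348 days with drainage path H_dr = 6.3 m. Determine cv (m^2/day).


Using cv = T * H_dr^2 / t
H_dr^2 = 6.3^2 = 39.69
cv = 0.87 * 39.69 / 348
cv = 0.09922 m^2/day


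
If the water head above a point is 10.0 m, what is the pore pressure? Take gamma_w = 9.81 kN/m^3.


Result: 98.1 kPa

Derivation:
Using u = gamma_w * h_w
u = 9.81 * 10.0
u = 98.1 kPa


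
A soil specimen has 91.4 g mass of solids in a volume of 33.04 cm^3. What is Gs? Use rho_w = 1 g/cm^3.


Using Gs = m_s / (V_s * rho_w)
Since rho_w = 1 g/cm^3:
Gs = 91.4 / 33.04
Gs = 2.766


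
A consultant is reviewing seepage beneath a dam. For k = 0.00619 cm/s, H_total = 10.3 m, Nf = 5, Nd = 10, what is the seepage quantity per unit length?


Convert k to m/s for unit consistency with H:
k = 0.00619 cm/s = 0.00619 / 100 m/s = 6.19e-05 m/s
Using q = k * H * Nf / Nd
Nf / Nd = 5 / 10 = 0.5
q = 6.19e-05 * 10.3 * 0.5
q = 0.0003188 m^3/s per m


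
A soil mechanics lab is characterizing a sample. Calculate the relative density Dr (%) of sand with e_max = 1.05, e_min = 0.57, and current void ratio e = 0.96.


Using Dr = (e_max - e) / (e_max - e_min) * 100
e_max - e = 1.05 - 0.96 = 0.09
e_max - e_min = 1.05 - 0.57 = 0.48
Dr = 0.09 / 0.48 * 100
Dr = 18.75 %


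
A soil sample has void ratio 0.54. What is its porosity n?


Using the relation n = e / (1 + e)
n = 0.54 / (1 + 0.54)
n = 0.54 / 1.54
n = 0.3506


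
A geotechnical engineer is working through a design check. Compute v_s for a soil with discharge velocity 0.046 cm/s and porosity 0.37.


Result: 0.12432 cm/s

Derivation:
Using v_s = v_d / n
v_s = 0.046 / 0.37
v_s = 0.12432 cm/s


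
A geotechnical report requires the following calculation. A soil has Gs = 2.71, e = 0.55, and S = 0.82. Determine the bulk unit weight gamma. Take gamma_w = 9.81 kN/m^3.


Using gamma = gamma_w * (Gs + S*e) / (1 + e)
Numerator: Gs + S*e = 2.71 + 0.82*0.55 = 3.161
Denominator: 1 + e = 1 + 0.55 = 1.55
gamma = 9.81 * 3.161 / 1.55
gamma = 20.006 kN/m^3


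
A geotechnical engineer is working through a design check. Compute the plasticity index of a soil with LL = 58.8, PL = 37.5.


Result: 21.3

Derivation:
Using PI = LL - PL
PI = 58.8 - 37.5
PI = 21.3


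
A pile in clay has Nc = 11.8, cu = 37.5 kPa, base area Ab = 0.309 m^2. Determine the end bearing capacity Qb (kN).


Result: 136.73 kN

Derivation:
Using Qb = Nc * cu * Ab
Qb = 11.8 * 37.5 * 0.309
Qb = 136.73 kN


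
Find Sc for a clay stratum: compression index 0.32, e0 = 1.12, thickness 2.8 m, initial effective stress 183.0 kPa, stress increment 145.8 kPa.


Using Sc = Cc * H / (1 + e0) * log10((sigma0 + delta_sigma) / sigma0)
Stress ratio = (183.0 + 145.8) / 183.0 = 1.79672
log10(1.79672) = 0.254481
Cc * H / (1 + e0) = 0.32 * 2.8 / (1 + 1.12) = 0.422642
Sc = 0.422642 * 0.254481
Sc = 0.1076 m


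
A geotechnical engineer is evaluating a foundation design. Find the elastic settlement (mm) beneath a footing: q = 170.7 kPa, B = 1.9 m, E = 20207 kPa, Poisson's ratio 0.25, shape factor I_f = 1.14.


Result: 17.154 mm

Derivation:
Using Se = q * B * (1 - nu^2) * I_f / E
1 - nu^2 = 1 - 0.25^2 = 0.9375
Se = 170.7 * 1.9 * 0.9375 * 1.14 / 20207
Se = 0.017154 m
Convert to mm: Se = 0.017154 * 1000 = 17.154 mm


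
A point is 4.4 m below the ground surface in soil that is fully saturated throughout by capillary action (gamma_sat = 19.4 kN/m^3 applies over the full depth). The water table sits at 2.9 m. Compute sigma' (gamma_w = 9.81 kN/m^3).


Result: 70.65 kPa

Derivation:
Total stress = gamma_sat * depth
sigma = 19.4 * 4.4 = 85.36 kPa
Pore water pressure u = gamma_w * (depth - d_wt)
u = 9.81 * (4.4 - 2.9) = 14.715 kPa
Effective stress = sigma - u
sigma' = 85.36 - 14.715 = 70.65 kPa


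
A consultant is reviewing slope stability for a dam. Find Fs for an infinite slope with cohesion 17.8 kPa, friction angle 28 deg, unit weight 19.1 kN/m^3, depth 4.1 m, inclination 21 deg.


Result: 2.065

Derivation:
Using Fs = c / (gamma*H*sin(beta)*cos(beta)) + tan(phi)/tan(beta)
Cohesion contribution = 17.8 / (19.1*4.1*sin(21)*cos(21))
Cohesion contribution = 0.679394
Friction contribution = tan(28)/tan(21) = 1.38515
Fs = 0.679394 + 1.38515
Fs = 2.065


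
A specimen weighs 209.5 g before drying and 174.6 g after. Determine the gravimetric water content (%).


Using w = (m_wet - m_dry) / m_dry * 100
m_wet - m_dry = 209.5 - 174.6 = 34.9 g
w = 34.9 / 174.6 * 100
w = 19.99 %


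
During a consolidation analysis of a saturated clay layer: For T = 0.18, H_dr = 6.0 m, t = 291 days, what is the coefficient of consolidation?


Using cv = T * H_dr^2 / t
H_dr^2 = 6.0^2 = 36.0
cv = 0.18 * 36.0 / 291
cv = 0.02227 m^2/day


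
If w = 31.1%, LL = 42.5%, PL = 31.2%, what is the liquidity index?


First compute the plasticity index:
PI = LL - PL = 42.5 - 31.2 = 11.3
Then compute the liquidity index:
LI = (w - PL) / PI
LI = (31.1 - 31.2) / 11.3
LI = -0.009


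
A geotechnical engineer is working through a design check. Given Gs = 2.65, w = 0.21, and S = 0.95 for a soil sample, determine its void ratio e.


Using the relation e = Gs * w / S
e = 2.65 * 0.21 / 0.95
e = 0.5858


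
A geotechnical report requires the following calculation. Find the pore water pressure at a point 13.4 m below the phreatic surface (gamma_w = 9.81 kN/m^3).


Result: 131.45 kPa

Derivation:
Using u = gamma_w * h_w
u = 9.81 * 13.4
u = 131.45 kPa


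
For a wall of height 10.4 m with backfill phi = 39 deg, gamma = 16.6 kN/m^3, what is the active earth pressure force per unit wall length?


Result: 204.24 kN/m

Derivation:
Compute active earth pressure coefficient:
Ka = tan^2(45 - phi/2) = tan^2(25.5) = 0.227506
Compute active force:
Pa = 0.5 * Ka * gamma * H^2
Pa = 0.5 * 0.227506 * 16.6 * 10.4^2
Pa = 204.24 kN/m


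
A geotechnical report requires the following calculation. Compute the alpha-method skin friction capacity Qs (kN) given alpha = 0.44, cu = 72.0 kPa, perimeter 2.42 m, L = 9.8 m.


Using Qs = alpha * cu * perimeter * L
Qs = 0.44 * 72.0 * 2.42 * 9.8
Qs = 751.32 kN


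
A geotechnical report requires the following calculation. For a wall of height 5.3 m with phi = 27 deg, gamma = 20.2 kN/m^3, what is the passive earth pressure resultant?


Result: 755.5 kN/m

Derivation:
Compute passive earth pressure coefficient:
Kp = tan^2(45 + phi/2) = tan^2(58.5) = 2.66294
Compute passive force:
Pp = 0.5 * Kp * gamma * H^2
Pp = 0.5 * 2.66294 * 20.2 * 5.3^2
Pp = 755.5 kN/m


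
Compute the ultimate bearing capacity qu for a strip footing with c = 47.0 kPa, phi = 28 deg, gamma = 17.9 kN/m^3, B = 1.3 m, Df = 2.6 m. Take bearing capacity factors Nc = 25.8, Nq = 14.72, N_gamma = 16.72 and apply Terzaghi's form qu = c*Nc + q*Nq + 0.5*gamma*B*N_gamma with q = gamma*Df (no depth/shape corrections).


Compute qu = c*Nc + gamma*Df*Nq + 0.5*gamma*B*N_gamma
Term 1: 47.0 * 25.8 = 1212.6
Term 2: 17.9 * 2.6 * 14.72 = 685.0688
Term 3: 0.5 * 17.9 * 1.3 * 16.72 = 194.5372
qu = 1212.6 + 685.0688 + 194.5372
qu = 2092.21 kPa


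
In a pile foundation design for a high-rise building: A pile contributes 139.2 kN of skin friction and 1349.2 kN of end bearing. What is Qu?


Using Qu = Qf + Qb
Qu = 139.2 + 1349.2
Qu = 1488.4 kN


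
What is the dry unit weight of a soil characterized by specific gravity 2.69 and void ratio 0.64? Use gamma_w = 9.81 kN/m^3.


Result: 16.091 kN/m^3

Derivation:
Using gamma_d = Gs * gamma_w / (1 + e)
gamma_d = 2.69 * 9.81 / (1 + 0.64)
gamma_d = 2.69 * 9.81 / 1.64
gamma_d = 16.091 kN/m^3


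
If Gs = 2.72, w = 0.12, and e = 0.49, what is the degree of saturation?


Using S = Gs * w / e
S = 2.72 * 0.12 / 0.49
S = 0.6661


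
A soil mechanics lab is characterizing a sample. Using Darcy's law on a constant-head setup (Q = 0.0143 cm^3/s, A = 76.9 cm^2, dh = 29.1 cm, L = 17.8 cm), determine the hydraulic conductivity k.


Result: 0.000114 cm/s

Derivation:
Compute hydraulic gradient:
i = dh / L = 29.1 / 17.8 = 1.63483
Then apply Darcy's law:
k = Q / (A * i)
k = 0.0143 / (76.9 * 1.63483)
k = 0.0143 / 125.719
k = 0.000114 cm/s


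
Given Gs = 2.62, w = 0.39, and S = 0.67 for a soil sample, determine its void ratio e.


Result: 1.5251

Derivation:
Using the relation e = Gs * w / S
e = 2.62 * 0.39 / 0.67
e = 1.5251


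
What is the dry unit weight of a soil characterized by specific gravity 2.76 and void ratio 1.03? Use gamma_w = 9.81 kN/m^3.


Using gamma_d = Gs * gamma_w / (1 + e)
gamma_d = 2.76 * 9.81 / (1 + 1.03)
gamma_d = 2.76 * 9.81 / 2.03
gamma_d = 13.338 kN/m^3


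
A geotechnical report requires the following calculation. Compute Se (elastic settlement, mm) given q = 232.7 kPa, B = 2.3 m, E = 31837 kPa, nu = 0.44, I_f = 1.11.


Using Se = q * B * (1 - nu^2) * I_f / E
1 - nu^2 = 1 - 0.44^2 = 0.8064
Se = 232.7 * 2.3 * 0.8064 * 1.11 / 31837
Se = 0.015048 m
Convert to mm: Se = 0.015048 * 1000 = 15.048 mm


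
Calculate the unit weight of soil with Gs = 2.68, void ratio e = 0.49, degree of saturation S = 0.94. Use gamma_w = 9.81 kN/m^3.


Using gamma = gamma_w * (Gs + S*e) / (1 + e)
Numerator: Gs + S*e = 2.68 + 0.94*0.49 = 3.1406
Denominator: 1 + e = 1 + 0.49 = 1.49
gamma = 9.81 * 3.1406 / 1.49
gamma = 20.677 kN/m^3


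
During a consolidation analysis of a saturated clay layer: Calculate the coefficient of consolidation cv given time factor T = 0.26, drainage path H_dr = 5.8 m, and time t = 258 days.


Result: 0.0339 m^2/day

Derivation:
Using cv = T * H_dr^2 / t
H_dr^2 = 5.8^2 = 33.64
cv = 0.26 * 33.64 / 258
cv = 0.0339 m^2/day


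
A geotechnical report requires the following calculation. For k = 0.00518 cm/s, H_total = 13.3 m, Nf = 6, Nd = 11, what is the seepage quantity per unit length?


Convert k to m/s for unit consistency with H:
k = 0.00518 cm/s = 0.00518 / 100 m/s = 5.18e-05 m/s
Using q = k * H * Nf / Nd
Nf / Nd = 6 / 11 = 0.5455
q = 5.18e-05 * 13.3 * 0.5455
q = 0.0003758 m^3/s per m


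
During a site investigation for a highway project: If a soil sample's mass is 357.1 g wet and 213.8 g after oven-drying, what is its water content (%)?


Using w = (m_wet - m_dry) / m_dry * 100
m_wet - m_dry = 357.1 - 213.8 = 143.3 g
w = 143.3 / 213.8 * 100
w = 67.03 %


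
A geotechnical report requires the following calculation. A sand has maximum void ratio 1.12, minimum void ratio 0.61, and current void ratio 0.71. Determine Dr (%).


Using Dr = (e_max - e) / (e_max - e_min) * 100
e_max - e = 1.12 - 0.71 = 0.41
e_max - e_min = 1.12 - 0.61 = 0.51
Dr = 0.41 / 0.51 * 100
Dr = 80.39 %


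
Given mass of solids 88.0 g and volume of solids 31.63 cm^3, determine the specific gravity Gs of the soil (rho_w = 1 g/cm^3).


Using Gs = m_s / (V_s * rho_w)
Since rho_w = 1 g/cm^3:
Gs = 88.0 / 31.63
Gs = 2.782


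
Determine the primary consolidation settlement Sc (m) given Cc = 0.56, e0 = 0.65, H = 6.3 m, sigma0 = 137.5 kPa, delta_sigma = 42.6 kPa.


Result: 0.2506 m

Derivation:
Using Sc = Cc * H / (1 + e0) * log10((sigma0 + delta_sigma) / sigma0)
Stress ratio = (137.5 + 42.6) / 137.5 = 1.30982
log10(1.30982) = 0.117211
Cc * H / (1 + e0) = 0.56 * 6.3 / (1 + 0.65) = 2.13818
Sc = 2.13818 * 0.117211
Sc = 0.2506 m


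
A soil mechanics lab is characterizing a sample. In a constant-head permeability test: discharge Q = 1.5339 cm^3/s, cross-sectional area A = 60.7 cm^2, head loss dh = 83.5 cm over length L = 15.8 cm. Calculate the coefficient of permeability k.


Compute hydraulic gradient:
i = dh / L = 83.5 / 15.8 = 5.28481
Then apply Darcy's law:
k = Q / (A * i)
k = 1.5339 / (60.7 * 5.28481)
k = 1.5339 / 320.788
k = 0.004782 cm/s


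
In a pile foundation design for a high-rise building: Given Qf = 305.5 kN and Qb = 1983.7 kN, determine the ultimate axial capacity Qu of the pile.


Using Qu = Qf + Qb
Qu = 305.5 + 1983.7
Qu = 2289.2 kN


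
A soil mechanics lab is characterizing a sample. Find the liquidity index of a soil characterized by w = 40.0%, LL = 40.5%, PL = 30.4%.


First compute the plasticity index:
PI = LL - PL = 40.5 - 30.4 = 10.1
Then compute the liquidity index:
LI = (w - PL) / PI
LI = (40.0 - 30.4) / 10.1
LI = 0.95


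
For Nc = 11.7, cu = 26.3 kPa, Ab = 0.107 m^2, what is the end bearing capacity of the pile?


Result: 32.92 kN

Derivation:
Using Qb = Nc * cu * Ab
Qb = 11.7 * 26.3 * 0.107
Qb = 32.92 kN


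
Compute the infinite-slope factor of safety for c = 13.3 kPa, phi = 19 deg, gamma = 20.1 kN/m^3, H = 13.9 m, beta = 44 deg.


Result: 0.452

Derivation:
Using Fs = c / (gamma*H*sin(beta)*cos(beta)) + tan(phi)/tan(beta)
Cohesion contribution = 13.3 / (20.1*13.9*sin(44)*cos(44))
Cohesion contribution = 0.0952654
Friction contribution = tan(19)/tan(44) = 0.356562
Fs = 0.0952654 + 0.356562
Fs = 0.452


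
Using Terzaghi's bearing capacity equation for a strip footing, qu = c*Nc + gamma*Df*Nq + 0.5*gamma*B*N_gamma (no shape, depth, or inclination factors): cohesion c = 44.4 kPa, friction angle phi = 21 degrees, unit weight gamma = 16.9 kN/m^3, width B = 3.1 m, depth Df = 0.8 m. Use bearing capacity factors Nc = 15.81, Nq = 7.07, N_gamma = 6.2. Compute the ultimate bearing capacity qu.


Compute qu = c*Nc + gamma*Df*Nq + 0.5*gamma*B*N_gamma
Term 1: 44.4 * 15.81 = 701.964
Term 2: 16.9 * 0.8 * 7.07 = 95.5864
Term 3: 0.5 * 16.9 * 3.1 * 6.2 = 162.409
qu = 701.964 + 95.5864 + 162.409
qu = 959.96 kPa


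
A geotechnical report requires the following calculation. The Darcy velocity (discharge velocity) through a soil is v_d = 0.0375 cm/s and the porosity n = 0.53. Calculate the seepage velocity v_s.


Using v_s = v_d / n
v_s = 0.0375 / 0.53
v_s = 0.07075 cm/s


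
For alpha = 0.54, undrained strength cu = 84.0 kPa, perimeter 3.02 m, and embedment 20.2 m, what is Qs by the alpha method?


Using Qs = alpha * cu * perimeter * L
Qs = 0.54 * 84.0 * 3.02 * 20.2
Qs = 2767.14 kN


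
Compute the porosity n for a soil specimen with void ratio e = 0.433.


Result: 0.3022

Derivation:
Using the relation n = e / (1 + e)
n = 0.433 / (1 + 0.433)
n = 0.433 / 1.433
n = 0.3022


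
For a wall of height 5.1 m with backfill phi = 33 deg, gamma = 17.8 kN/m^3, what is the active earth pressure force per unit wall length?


Result: 68.24 kN/m

Derivation:
Compute active earth pressure coefficient:
Ka = tan^2(45 - phi/2) = tan^2(28.5) = 0.294801
Compute active force:
Pa = 0.5 * Ka * gamma * H^2
Pa = 0.5 * 0.294801 * 17.8 * 5.1^2
Pa = 68.24 kN/m


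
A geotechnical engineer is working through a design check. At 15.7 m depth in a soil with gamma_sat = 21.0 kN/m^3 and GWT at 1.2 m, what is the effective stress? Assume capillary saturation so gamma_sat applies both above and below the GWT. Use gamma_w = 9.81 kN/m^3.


Total stress = gamma_sat * depth
sigma = 21.0 * 15.7 = 329.7 kPa
Pore water pressure u = gamma_w * (depth - d_wt)
u = 9.81 * (15.7 - 1.2) = 142.245 kPa
Effective stress = sigma - u
sigma' = 329.7 - 142.245 = 187.46 kPa


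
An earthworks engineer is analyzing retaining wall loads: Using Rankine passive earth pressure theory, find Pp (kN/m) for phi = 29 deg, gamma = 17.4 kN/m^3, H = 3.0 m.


Compute passive earth pressure coefficient:
Kp = tan^2(45 + phi/2) = tan^2(59.5) = 2.88206
Compute passive force:
Pp = 0.5 * Kp * gamma * H^2
Pp = 0.5 * 2.88206 * 17.4 * 3.0^2
Pp = 225.67 kN/m


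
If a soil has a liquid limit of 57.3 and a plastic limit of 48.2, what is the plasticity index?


Using PI = LL - PL
PI = 57.3 - 48.2
PI = 9.1


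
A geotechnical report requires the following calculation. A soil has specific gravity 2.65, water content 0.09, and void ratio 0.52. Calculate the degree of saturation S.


Using S = Gs * w / e
S = 2.65 * 0.09 / 0.52
S = 0.4587


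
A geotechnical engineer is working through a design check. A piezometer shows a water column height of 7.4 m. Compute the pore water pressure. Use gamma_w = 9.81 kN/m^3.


Using u = gamma_w * h_w
u = 9.81 * 7.4
u = 72.59 kPa


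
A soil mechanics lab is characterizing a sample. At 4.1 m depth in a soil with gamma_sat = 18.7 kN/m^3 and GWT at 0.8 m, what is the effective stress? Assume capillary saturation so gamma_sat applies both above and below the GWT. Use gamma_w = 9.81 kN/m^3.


Total stress = gamma_sat * depth
sigma = 18.7 * 4.1 = 76.67 kPa
Pore water pressure u = gamma_w * (depth - d_wt)
u = 9.81 * (4.1 - 0.8) = 32.373 kPa
Effective stress = sigma - u
sigma' = 76.67 - 32.373 = 44.3 kPa


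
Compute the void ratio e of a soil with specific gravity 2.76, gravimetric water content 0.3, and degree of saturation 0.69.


Result: 1.2

Derivation:
Using the relation e = Gs * w / S
e = 2.76 * 0.3 / 0.69
e = 1.2


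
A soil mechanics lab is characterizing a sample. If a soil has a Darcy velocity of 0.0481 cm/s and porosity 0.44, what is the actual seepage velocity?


Using v_s = v_d / n
v_s = 0.0481 / 0.44
v_s = 0.10932 cm/s


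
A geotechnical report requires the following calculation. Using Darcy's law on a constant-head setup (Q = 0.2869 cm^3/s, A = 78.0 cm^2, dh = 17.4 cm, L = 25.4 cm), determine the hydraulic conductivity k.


Result: 0.005369 cm/s

Derivation:
Compute hydraulic gradient:
i = dh / L = 17.4 / 25.4 = 0.685039
Then apply Darcy's law:
k = Q / (A * i)
k = 0.2869 / (78.0 * 0.685039)
k = 0.2869 / 53.4331
k = 0.005369 cm/s


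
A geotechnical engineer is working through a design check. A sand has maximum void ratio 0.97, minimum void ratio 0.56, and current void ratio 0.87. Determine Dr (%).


Using Dr = (e_max - e) / (e_max - e_min) * 100
e_max - e = 0.97 - 0.87 = 0.1
e_max - e_min = 0.97 - 0.56 = 0.41
Dr = 0.1 / 0.41 * 100
Dr = 24.39 %


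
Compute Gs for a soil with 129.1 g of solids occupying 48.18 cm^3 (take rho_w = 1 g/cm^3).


Using Gs = m_s / (V_s * rho_w)
Since rho_w = 1 g/cm^3:
Gs = 129.1 / 48.18
Gs = 2.68


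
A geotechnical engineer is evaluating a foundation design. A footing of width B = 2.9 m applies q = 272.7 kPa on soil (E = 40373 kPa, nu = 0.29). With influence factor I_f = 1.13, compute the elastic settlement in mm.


Result: 20.273 mm

Derivation:
Using Se = q * B * (1 - nu^2) * I_f / E
1 - nu^2 = 1 - 0.29^2 = 0.9159
Se = 272.7 * 2.9 * 0.9159 * 1.13 / 40373
Se = 0.020273 m
Convert to mm: Se = 0.020273 * 1000 = 20.273 mm


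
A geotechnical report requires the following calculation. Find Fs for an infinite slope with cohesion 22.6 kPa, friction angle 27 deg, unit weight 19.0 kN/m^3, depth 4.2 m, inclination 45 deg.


Result: 1.076

Derivation:
Using Fs = c / (gamma*H*sin(beta)*cos(beta)) + tan(phi)/tan(beta)
Cohesion contribution = 22.6 / (19.0*4.2*sin(45)*cos(45))
Cohesion contribution = 0.566416
Friction contribution = tan(27)/tan(45) = 0.509525
Fs = 0.566416 + 0.509525
Fs = 1.076


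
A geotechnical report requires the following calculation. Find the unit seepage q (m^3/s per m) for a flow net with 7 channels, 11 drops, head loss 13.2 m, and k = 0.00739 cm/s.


Convert k to m/s for unit consistency with H:
k = 0.00739 cm/s = 0.00739 / 100 m/s = 7.39e-05 m/s
Using q = k * H * Nf / Nd
Nf / Nd = 7 / 11 = 0.6364
q = 7.39e-05 * 13.2 * 0.6364
q = 0.0006208 m^3/s per m


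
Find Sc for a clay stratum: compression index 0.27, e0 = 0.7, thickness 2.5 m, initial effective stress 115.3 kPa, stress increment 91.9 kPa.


Using Sc = Cc * H / (1 + e0) * log10((sigma0 + delta_sigma) / sigma0)
Stress ratio = (115.3 + 91.9) / 115.3 = 1.79705
log10(1.79705) = 0.25456
Cc * H / (1 + e0) = 0.27 * 2.5 / (1 + 0.7) = 0.397059
Sc = 0.397059 * 0.25456
Sc = 0.1011 m


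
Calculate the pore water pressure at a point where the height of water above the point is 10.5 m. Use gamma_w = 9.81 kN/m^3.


Using u = gamma_w * h_w
u = 9.81 * 10.5
u = 103.01 kPa


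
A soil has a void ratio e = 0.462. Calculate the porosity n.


Result: 0.316

Derivation:
Using the relation n = e / (1 + e)
n = 0.462 / (1 + 0.462)
n = 0.462 / 1.462
n = 0.316


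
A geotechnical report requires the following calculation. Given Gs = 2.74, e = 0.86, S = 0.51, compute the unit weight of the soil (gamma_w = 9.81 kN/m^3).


Using gamma = gamma_w * (Gs + S*e) / (1 + e)
Numerator: Gs + S*e = 2.74 + 0.51*0.86 = 3.1786
Denominator: 1 + e = 1 + 0.86 = 1.86
gamma = 9.81 * 3.1786 / 1.86
gamma = 16.765 kN/m^3


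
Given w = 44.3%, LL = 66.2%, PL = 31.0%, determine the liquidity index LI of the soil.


First compute the plasticity index:
PI = LL - PL = 66.2 - 31.0 = 35.2
Then compute the liquidity index:
LI = (w - PL) / PI
LI = (44.3 - 31.0) / 35.2
LI = 0.378


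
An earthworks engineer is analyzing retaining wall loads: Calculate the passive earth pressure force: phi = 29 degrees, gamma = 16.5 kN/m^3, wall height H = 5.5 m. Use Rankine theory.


Compute passive earth pressure coefficient:
Kp = tan^2(45 + phi/2) = tan^2(59.5) = 2.88206
Compute passive force:
Pp = 0.5 * Kp * gamma * H^2
Pp = 0.5 * 2.88206 * 16.5 * 5.5^2
Pp = 719.25 kN/m


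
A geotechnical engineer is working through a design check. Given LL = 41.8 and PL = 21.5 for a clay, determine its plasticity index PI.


Result: 20.3

Derivation:
Using PI = LL - PL
PI = 41.8 - 21.5
PI = 20.3


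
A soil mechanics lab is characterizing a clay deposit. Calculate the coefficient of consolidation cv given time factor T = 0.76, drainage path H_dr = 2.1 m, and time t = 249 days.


Using cv = T * H_dr^2 / t
H_dr^2 = 2.1^2 = 4.41
cv = 0.76 * 4.41 / 249
cv = 0.01346 m^2/day


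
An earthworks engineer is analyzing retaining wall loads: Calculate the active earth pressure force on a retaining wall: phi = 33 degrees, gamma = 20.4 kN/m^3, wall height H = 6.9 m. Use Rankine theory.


Compute active earth pressure coefficient:
Ka = tan^2(45 - phi/2) = tan^2(28.5) = 0.294801
Compute active force:
Pa = 0.5 * Ka * gamma * H^2
Pa = 0.5 * 0.294801 * 20.4 * 6.9^2
Pa = 143.16 kN/m
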